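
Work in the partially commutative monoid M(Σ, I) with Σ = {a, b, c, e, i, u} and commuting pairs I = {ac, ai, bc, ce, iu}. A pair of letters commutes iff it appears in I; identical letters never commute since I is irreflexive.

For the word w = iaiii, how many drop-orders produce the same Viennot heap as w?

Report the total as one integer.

5

#0=i has no predecessor
#1=a has no predecessor
#2=i depends on [0:i]
#3=i depends on [2:i]
#4=i depends on [3:i]
sources: [0:i, 1:a]
N(rest) = Σ N(rest − s) over sources s of rest; N(one piece) = 1:
  size 1 → [1]=1  [4]=1
  size 2 → [1,4]=2  [3,4]=1
  size 3 → [1,3,4]=3  [2,3,4]=1
  first=0(i) contributes 4
  first=1(a) contributes 1
|[w]| = 5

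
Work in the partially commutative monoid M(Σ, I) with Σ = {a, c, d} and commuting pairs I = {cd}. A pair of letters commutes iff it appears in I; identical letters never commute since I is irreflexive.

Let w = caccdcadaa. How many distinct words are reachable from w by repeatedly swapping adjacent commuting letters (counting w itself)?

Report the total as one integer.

drop 0:c onto floor
drop 1:a onto {0:c}
drop 2:c onto {1:a}
drop 3:c onto {2:c}
drop 4:d onto {1:a}
drop 5:c onto {3:c}
drop 6:a onto {4:d, 5:c}
drop 7:d onto {6:a}
drop 8:a onto {7:d}
drop 9:a onto {8:a}
ground layer = {0:c}
drop-orders for the pieces not yet dropped (sum over which currently-grounded one goes next):
  1 to go: {9} 1
  2 to go: {8,9} 1
  3 to go: {7,8,9} 1
  4 to go: {6,7,8,9} 1
  5 to go: {4,6,7,8,9} 1  {5,6,7,8,9} 1
  6 to go: {3,5,6,7,8,9} 1  {4,5,6,7,8,9} 2
  7 to go: {2,3,5,6,7,8,9} 1  {3,4,5,6,7,8,9} 3
  8 to go: {2,3,4,5,6,7,8,9} 4
  if 0:c drops first: 4 orders

4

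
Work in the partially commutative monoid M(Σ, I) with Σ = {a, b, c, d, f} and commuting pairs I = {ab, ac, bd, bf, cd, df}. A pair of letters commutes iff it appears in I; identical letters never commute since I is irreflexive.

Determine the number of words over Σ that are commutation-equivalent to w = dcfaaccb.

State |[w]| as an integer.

40

0(d) covers ∅
1(c) covers ∅
2(f) covers 1:c
3(a) covers 0:d, 2:f
4(a) covers 3:a
5(c) covers 2:f
6(c) covers 5:c
7(b) covers 6:c
floor of heap: 0:d, 1:c
completions by unplaced set U, small U first (add the entries for U minus each lowest piece of U):
  |U|=1: {4}:1  {7}:1
  |U|=2: {3,4}:1  {4,7}:2  {6,7}:1
  |U|=3: {0,3,4}:1  {3,4,7}:3  {4,6,7}:3  {5,6,7}:1
  |U|=4: {0,3,4,7}:4  {3,4,6,7}:6  {4,5,6,7}:4
  |U|=5: {0,3,4,6,7}:10  {3,4,5,6,7}:10
  |U|=6: {0,3,4,5,6,7}:20  {2,3,4,5,6,7}:10
  start at 0(d): 10
  start at 1(c): 30
sum over floor = 40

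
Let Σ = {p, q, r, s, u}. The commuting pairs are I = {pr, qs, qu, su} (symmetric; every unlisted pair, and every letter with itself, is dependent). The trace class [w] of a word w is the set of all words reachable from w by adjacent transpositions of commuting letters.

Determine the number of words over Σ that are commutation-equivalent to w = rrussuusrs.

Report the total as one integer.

20

0(r) covers ∅
1(r) covers 0:r
2(u) covers 1:r
3(s) covers 1:r
4(s) covers 3:s
5(u) covers 2:u
6(u) covers 5:u
7(s) covers 4:s
8(r) covers 6:u, 7:s
9(s) covers 8:r
floor of heap: 0:r
completions by unplaced set U, small U first (add the entries for U minus each lowest piece of U):
  |U|=1: {9}:1
  |U|=2: {8,9}:1
  |U|=3: {6,8,9}:1  {7,8,9}:1
  |U|=4: {4,7,8,9}:1  {5,6,8,9}:1  {6,7,8,9}:2
  |U|=5: {2,5,6,8,9}:1  {3,4,7,8,9}:1  {4,6,7,8,9}:3  {5,6,7,8,9}:3
  |U|=6: {2,5,6,7,8,9}:4  {3,4,6,7,8,9}:4  {4,5,6,7,8,9}:6
  |U|=7: {2,4,5,6,7,8,9}:10  {3,4,5,6,7,8,9}:10
  |U|=8: {2,3,4,5,6,7,8,9}:20
  start at 0(r): 20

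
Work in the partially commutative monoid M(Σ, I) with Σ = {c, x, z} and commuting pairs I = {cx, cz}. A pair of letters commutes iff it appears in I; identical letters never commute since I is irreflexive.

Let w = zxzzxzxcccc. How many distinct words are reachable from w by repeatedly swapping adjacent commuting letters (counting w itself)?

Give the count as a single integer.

330

drop 0:z onto floor
drop 1:x onto {0:z}
drop 2:z onto {1:x}
drop 3:z onto {2:z}
drop 4:x onto {3:z}
drop 5:z onto {4:x}
drop 6:x onto {5:z}
drop 7:c onto floor
drop 8:c onto {7:c}
drop 9:c onto {8:c}
drop 10:c onto {9:c}
ground layer = {0:z, 7:c}
drop-orders for the pieces not yet dropped (sum over which currently-grounded one goes next):
  1 to go: {6} 1  {10} 1
  2 to go: {5,6} 1  {6,10} 2  {9,10} 1
  3 to go: {4,5,6} 1  {5,6,10} 3  {6,9,10} 3  {8,9,10} 1
  4 to go: {3,4,5,6} 1  {4,5,6,10} 4  {5,6,9,10} 6  {6,8,9,10} 4  {7,8,9,10} 1
  5 to go: {2,3,4,5,6} 1  {3,4,5,6,10} 5  {4,5,6,9,10} 10  {5,6,8,9,10} 10  {6,7,8,9,10} 5
  6 to go: {1,2,3,4,5,6} 1  {2,3,4,5,6,10} 6  {3,4,5,6,9,10} 15  {4,5,6,8,9,10} 20  {5,6,7,8,9,10} 15
  7 to go: {0,1,2,3,4,5,6} 1  {1,2,3,4,5,6,10} 7  {2,3,4,5,6,9,10} 21  {3,4,5,6,8,9,10} 35  {4,5,6,7,8,9,10} 35
  8 to go: {0,1,2,3,4,5,6,10} 8  {1,2,3,4,5,6,9,10} 28  {2,3,4,5,6,8,9,10} 56  {3,4,5,6,7,8,9,10} 70
  9 to go: {0,1,2,3,4,5,6,9,10} 36  {1,2,3,4,5,6,8,9,10} 84  {2,3,4,5,6,7,8,9,10} 126
  if 0:z drops first: 210 orders
  if 7:c drops first: 120 orders
heap linearizations: 330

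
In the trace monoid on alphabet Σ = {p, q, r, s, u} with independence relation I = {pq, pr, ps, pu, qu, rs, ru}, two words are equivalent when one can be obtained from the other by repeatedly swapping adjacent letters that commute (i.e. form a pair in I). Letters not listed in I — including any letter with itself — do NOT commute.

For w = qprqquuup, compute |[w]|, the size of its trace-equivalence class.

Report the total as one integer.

0(q) covers ∅
1(p) covers ∅
2(r) covers 0:q
3(q) covers 2:r
4(q) covers 3:q
5(u) covers ∅
6(u) covers 5:u
7(u) covers 6:u
8(p) covers 1:p
floor of heap: 0:q, 1:p, 5:u
completions by unplaced set U, small U first (add the entries for U minus each lowest piece of U):
  |U|=1: {4}:1  {7}:1  {8}:1
  |U|=2: {1,8}:1  {3,4}:1  {4,7}:2  {4,8}:2  {6,7}:1  {7,8}:2
  |U|=3: {1,4,8}:3  {1,7,8}:3  {2,3,4}:1  {3,4,7}:3  {3,4,8}:3  {4,6,7}:3  {4,7,8}:6  {5,6,7}:1  {6,7,8}:3
  |U|=4: {0,2,3,4}:1  {1,3,4,8}:6  {1,4,7,8}:12  {1,6,7,8}:6  {2,3,4,7}:4  {2,3,4,8}:4  {3,4,6,7}:6  {3,4,7,8}:12  {4,5,6,7}:4  {4,6,7,8}:12  {5,6,7,8}:4
  |U|=5: {0,2,3,4,7}:5  {0,2,3,4,8}:5  {1,2,3,4,8}:10  {1,3,4,7,8}:30  {1,4,6,7,8}:30  {1,5,6,7,8}:10  {2,3,4,6,7}:10  {2,3,4,7,8}:20  {3,4,5,6,7}:10  {3,4,6,7,8}:30  {4,5,6,7,8}:20
  |U|=6: {0,1,2,3,4,8}:15  {0,2,3,4,6,7}:15  {0,2,3,4,7,8}:30  {1,2,3,4,7,8}:60  {1,3,4,6,7,8}:90  {1,4,5,6,7,8}:60  {2,3,4,5,6,7}:20  {2,3,4,6,7,8}:60  {3,4,5,6,7,8}:60
  |U|=7: {0,1,2,3,4,7,8}:105  {0,2,3,4,5,6,7}:35  {0,2,3,4,6,7,8}:105  {1,2,3,4,6,7,8}:210  {1,3,4,5,6,7,8}:210  {2,3,4,5,6,7,8}:140
  start at 0(q): 560
  start at 1(p): 280
  start at 5(u): 420
sum over floor = 1260

1260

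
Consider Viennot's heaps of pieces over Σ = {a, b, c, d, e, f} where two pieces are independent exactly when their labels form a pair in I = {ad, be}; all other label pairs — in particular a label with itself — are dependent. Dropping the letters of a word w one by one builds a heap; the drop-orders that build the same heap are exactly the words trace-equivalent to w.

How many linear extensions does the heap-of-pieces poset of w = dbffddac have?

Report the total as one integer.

3

drop 0:d onto floor
drop 1:b onto {0:d}
drop 2:f onto {1:b}
drop 3:f onto {2:f}
drop 4:d onto {3:f}
drop 5:d onto {4:d}
drop 6:a onto {3:f}
drop 7:c onto {5:d, 6:a}
ground layer = {0:d}
drop-orders for the pieces not yet dropped (sum over which currently-grounded one goes next):
  1 to go: {7} 1
  2 to go: {5,7} 1  {6,7} 1
  3 to go: {4,5,7} 1  {5,6,7} 2
  4 to go: {4,5,6,7} 3
  5 to go: {3,4,5,6,7} 3
  6 to go: {2,3,4,5,6,7} 3
  if 0:d drops first: 3 orders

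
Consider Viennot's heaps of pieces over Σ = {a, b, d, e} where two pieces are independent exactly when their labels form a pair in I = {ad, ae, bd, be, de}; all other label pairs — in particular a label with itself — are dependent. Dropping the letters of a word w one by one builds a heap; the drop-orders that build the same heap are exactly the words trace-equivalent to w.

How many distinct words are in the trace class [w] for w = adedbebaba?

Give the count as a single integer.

drop 0:a onto floor
drop 1:d onto floor
drop 2:e onto floor
drop 3:d onto {1:d}
drop 4:b onto {0:a}
drop 5:e onto {2:e}
drop 6:b onto {4:b}
drop 7:a onto {6:b}
drop 8:b onto {7:a}
drop 9:a onto {8:b}
ground layer = {0:a, 1:d, 2:e}
drop-orders for the pieces not yet dropped (sum over which currently-grounded one goes next):
  1 to go: {3} 1  {5} 1  {9} 1
  2 to go: {1,3} 1  {2,5} 1  {3,5} 2  {3,9} 2  {5,9} 2  {8,9} 1
  3 to go: {1,3,5} 3  {1,3,9} 3  {2,3,5} 3  {2,5,9} 3  {3,5,9} 6  {3,8,9} 3  {5,8,9} 3  {7,8,9} 1
  4 to go: {1,2,3,5} 6  {1,3,5,9} 12  {1,3,8,9} 6  {2,3,5,9} 12  {2,5,8,9} 6  {3,5,8,9} 12  {3,7,8,9} 4  {5,7,8,9} 4  {6,7,8,9} 1
  5 to go: {1,2,3,5,9} 30  {1,3,5,8,9} 30  {1,3,7,8,9} 10  {2,3,5,8,9} 30  {2,5,7,8,9} 10  {3,5,7,8,9} 20  {3,6,7,8,9} 5  {4,6,7,8,9} 1  {5,6,7,8,9} 5
  6 to go: {0,4,6,7,8,9} 1  {1,2,3,5,8,9} 90  {1,3,5,7,8,9} 60  {1,3,6,7,8,9} 15  {2,3,5,7,8,9} 60  {2,5,6,7,8,9} 15  {3,4,6,7,8,9} 6  {3,5,6,7,8,9} 30  {4,5,6,7,8,9} 6
  7 to go: {0,3,4,6,7,8,9} 7  {0,4,5,6,7,8,9} 7  {1,2,3,5,7,8,9} 210  {1,3,4,6,7,8,9} 21  {1,3,5,6,7,8,9} 105  {2,3,5,6,7,8,9} 105  {2,4,5,6,7,8,9} 21  {3,4,5,6,7,8,9} 42
  8 to go: {0,1,3,4,6,7,8,9} 28  {0,2,4,5,6,7,8,9} 28  {0,3,4,5,6,7,8,9} 56  {1,2,3,5,6,7,8,9} 420  {1,3,4,5,6,7,8,9} 168  {2,3,4,5,6,7,8,9} 168
  if 0:a drops first: 756 orders
  if 1:d drops first: 252 orders
  if 2:e drops first: 252 orders
heap linearizations: 1260

1260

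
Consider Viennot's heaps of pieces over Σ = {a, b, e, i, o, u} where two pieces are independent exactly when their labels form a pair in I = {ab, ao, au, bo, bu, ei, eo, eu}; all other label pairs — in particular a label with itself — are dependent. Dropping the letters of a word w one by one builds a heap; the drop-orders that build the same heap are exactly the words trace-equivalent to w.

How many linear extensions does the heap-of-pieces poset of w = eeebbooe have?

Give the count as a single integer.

28

drop 0:e onto floor
drop 1:e onto {0:e}
drop 2:e onto {1:e}
drop 3:b onto {2:e}
drop 4:b onto {3:b}
drop 5:o onto floor
drop 6:o onto {5:o}
drop 7:e onto {4:b}
ground layer = {0:e, 5:o}
drop-orders for the pieces not yet dropped (sum over which currently-grounded one goes next):
  1 to go: {6} 1  {7} 1
  2 to go: {4,7} 1  {5,6} 1  {6,7} 2
  3 to go: {3,4,7} 1  {4,6,7} 3  {5,6,7} 3
  4 to go: {2,3,4,7} 1  {3,4,6,7} 4  {4,5,6,7} 6
  5 to go: {1,2,3,4,7} 1  {2,3,4,6,7} 5  {3,4,5,6,7} 10
  6 to go: {0,1,2,3,4,7} 1  {1,2,3,4,6,7} 6  {2,3,4,5,6,7} 15
  if 0:e drops first: 21 orders
  if 5:o drops first: 7 orders
heap linearizations: 28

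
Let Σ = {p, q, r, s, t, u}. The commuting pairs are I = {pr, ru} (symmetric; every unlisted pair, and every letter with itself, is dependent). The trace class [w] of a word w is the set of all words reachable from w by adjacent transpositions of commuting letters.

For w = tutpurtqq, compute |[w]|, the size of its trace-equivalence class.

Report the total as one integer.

3

piece 0:t — minimal
piece 1:u rests on {0:t}
piece 2:t rests on {1:u}
piece 3:p rests on {2:t}
piece 4:u rests on {3:p}
piece 5:r rests on {2:t}
piece 6:t rests on {4:u, 5:r}
piece 7:q rests on {6:t}
piece 8:q rests on {7:q}
minimal pieces: {0:t}
ways to finish when only these pieces remain (= sum over removing one remaining piece with nothing left below it):
  1 left: {8}→1
  2 left: {7,8}→1
  3 left: {6,7,8}→1
  4 left: {4,6,7,8}→1  {5,6,7,8}→1
  5 left: {3,4,6,7,8}→1  {4,5,6,7,8}→2
  6 left: {3,4,5,6,7,8}→3
  7 left: {2,3,4,5,6,7,8}→3
  placing 0:t first → 3 extensions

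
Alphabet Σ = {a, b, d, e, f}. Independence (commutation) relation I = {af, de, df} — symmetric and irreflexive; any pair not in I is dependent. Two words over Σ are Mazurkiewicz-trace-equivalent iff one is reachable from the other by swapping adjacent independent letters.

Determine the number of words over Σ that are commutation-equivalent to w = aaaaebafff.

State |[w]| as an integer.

4

#0=a has no predecessor
#1=a depends on [0:a]
#2=a depends on [1:a]
#3=a depends on [2:a]
#4=e depends on [3:a]
#5=b depends on [4:e]
#6=a depends on [5:b]
#7=f depends on [5:b]
#8=f depends on [7:f]
#9=f depends on [8:f]
sources: [0:a]
N(rest) = Σ N(rest − s) over sources s of rest; N(one piece) = 1:
  size 1 → [6]=1  [9]=1
  size 2 → [6,9]=2  [8,9]=1
  size 3 → [6,8,9]=3  [7,8,9]=1
  size 4 → [6,7,8,9]=4
  size 5 → [5,6,7,8,9]=4
  size 6 → [4,5,6,7,8,9]=4
  size 7 → [3,4,5,6,7,8,9]=4
  size 8 → [2,3,4,5,6,7,8,9]=4
  first=0(a) contributes 4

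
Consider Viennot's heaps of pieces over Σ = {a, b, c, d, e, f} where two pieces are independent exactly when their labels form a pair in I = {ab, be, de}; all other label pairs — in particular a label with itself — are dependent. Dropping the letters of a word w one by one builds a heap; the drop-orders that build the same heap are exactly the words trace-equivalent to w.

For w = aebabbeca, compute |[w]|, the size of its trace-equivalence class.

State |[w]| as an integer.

0(a) covers ∅
1(e) covers 0:a
2(b) covers ∅
3(a) covers 1:e
4(b) covers 2:b
5(b) covers 4:b
6(e) covers 3:a
7(c) covers 5:b, 6:e
8(a) covers 7:c
floor of heap: 0:a, 2:b
completions by unplaced set U, small U first (add the entries for U minus each lowest piece of U):
  |U|=1: {8}:1
  |U|=2: {7,8}:1
  |U|=3: {5,7,8}:1  {6,7,8}:1
  |U|=4: {3,6,7,8}:1  {4,5,7,8}:1  {5,6,7,8}:2
  |U|=5: {1,3,6,7,8}:1  {2,4,5,7,8}:1  {3,5,6,7,8}:3  {4,5,6,7,8}:3
  |U|=6: {0,1,3,6,7,8}:1  {1,3,5,6,7,8}:4  {2,4,5,6,7,8}:4  {3,4,5,6,7,8}:6
  |U|=7: {0,1,3,5,6,7,8}:5  {1,3,4,5,6,7,8}:10  {2,3,4,5,6,7,8}:10
  start at 0(a): 20
  start at 2(b): 15
sum over floor = 35

35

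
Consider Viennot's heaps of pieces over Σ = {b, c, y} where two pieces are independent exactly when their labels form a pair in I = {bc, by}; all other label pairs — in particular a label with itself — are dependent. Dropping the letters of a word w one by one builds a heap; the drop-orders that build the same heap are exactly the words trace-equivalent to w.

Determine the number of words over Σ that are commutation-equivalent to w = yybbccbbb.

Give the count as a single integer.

126

#0=y has no predecessor
#1=y depends on [0:y]
#2=b has no predecessor
#3=b depends on [2:b]
#4=c depends on [1:y]
#5=c depends on [4:c]
#6=b depends on [3:b]
#7=b depends on [6:b]
#8=b depends on [7:b]
sources: [0:y, 2:b]
N(rest) = Σ N(rest − s) over sources s of rest; N(one piece) = 1:
  size 1 → [5]=1  [8]=1
  size 2 → [4,5]=1  [5,8]=2  [7,8]=1
  size 3 → [1,4,5]=1  [4,5,8]=3  [5,7,8]=3  [6,7,8]=1
  size 4 → [0,1,4,5]=1  [1,4,5,8]=4  [3,6,7,8]=1  [4,5,7,8]=6  [5,6,7,8]=4
  size 5 → [0,1,4,5,8]=5  [1,4,5,7,8]=10  [2,3,6,7,8]=1  [3,5,6,7,8]=5  [4,5,6,7,8]=10
  size 6 → [0,1,4,5,7,8]=15  [1,4,5,6,7,8]=20  [2,3,5,6,7,8]=6  [3,4,5,6,7,8]=15
  size 7 → [0,1,4,5,6,7,8]=35  [1,3,4,5,6,7,8]=35  [2,3,4,5,6,7,8]=21
  first=0(y) contributes 56
  first=2(b) contributes 70
|[w]| = 126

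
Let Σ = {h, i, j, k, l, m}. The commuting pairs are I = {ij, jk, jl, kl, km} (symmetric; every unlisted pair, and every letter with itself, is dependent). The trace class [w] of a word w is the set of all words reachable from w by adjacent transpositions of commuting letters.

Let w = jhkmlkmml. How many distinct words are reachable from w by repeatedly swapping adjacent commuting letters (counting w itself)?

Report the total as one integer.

21

drop 0:j onto floor
drop 1:h onto {0:j}
drop 2:k onto {1:h}
drop 3:m onto {1:h}
drop 4:l onto {3:m}
drop 5:k onto {2:k}
drop 6:m onto {4:l}
drop 7:m onto {6:m}
drop 8:l onto {7:m}
ground layer = {0:j}
drop-orders for the pieces not yet dropped (sum over which currently-grounded one goes next):
  1 to go: {5} 1  {8} 1
  2 to go: {2,5} 1  {5,8} 2  {7,8} 1
  3 to go: {2,5,8} 3  {5,7,8} 3  {6,7,8} 1
  4 to go: {2,5,7,8} 6  {4,6,7,8} 1  {5,6,7,8} 4
  5 to go: {2,5,6,7,8} 10  {3,4,6,7,8} 1  {4,5,6,7,8} 5
  6 to go: {2,4,5,6,7,8} 15  {3,4,5,6,7,8} 6
  7 to go: {2,3,4,5,6,7,8} 21
  if 0:j drops first: 21 orders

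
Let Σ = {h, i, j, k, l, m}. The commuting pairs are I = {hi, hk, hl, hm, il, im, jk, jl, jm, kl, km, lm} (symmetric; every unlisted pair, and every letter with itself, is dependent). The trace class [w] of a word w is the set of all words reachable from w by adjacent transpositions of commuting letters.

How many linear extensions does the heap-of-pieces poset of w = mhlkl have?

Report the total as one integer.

#0=m has no predecessor
#1=h has no predecessor
#2=l has no predecessor
#3=k has no predecessor
#4=l depends on [2:l]
sources: [0:m, 1:h, 2:l, 3:k]
N(rest) = Σ N(rest − s) over sources s of rest; N(one piece) = 1:
  size 1 → [0]=1  [1]=1  [3]=1  [4]=1
  size 2 → [0,1]=2  [0,3]=2  [0,4]=2  [1,3]=2  [1,4]=2  [2,4]=1  [3,4]=2
  size 3 → [0,1,3]=6  [0,1,4]=6  [0,2,4]=3  [0,3,4]=6  [1,2,4]=3  [1,3,4]=6  [2,3,4]=3
  first=0(m) contributes 12
  first=1(h) contributes 12
  first=2(l) contributes 24
  first=3(k) contributes 12
|[w]| = 60

60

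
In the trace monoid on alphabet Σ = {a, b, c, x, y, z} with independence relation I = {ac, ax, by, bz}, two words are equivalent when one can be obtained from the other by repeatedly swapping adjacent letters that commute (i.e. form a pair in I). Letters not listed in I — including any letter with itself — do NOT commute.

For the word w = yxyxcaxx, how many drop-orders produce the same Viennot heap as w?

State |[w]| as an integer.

drop 0:y onto floor
drop 1:x onto {0:y}
drop 2:y onto {1:x}
drop 3:x onto {2:y}
drop 4:c onto {3:x}
drop 5:a onto {2:y}
drop 6:x onto {4:c}
drop 7:x onto {6:x}
ground layer = {0:y}
drop-orders for the pieces not yet dropped (sum over which currently-grounded one goes next):
  1 to go: {5} 1  {7} 1
  2 to go: {5,7} 2  {6,7} 1
  3 to go: {4,6,7} 1  {5,6,7} 3
  4 to go: {3,4,6,7} 1  {4,5,6,7} 4
  5 to go: {3,4,5,6,7} 5
  6 to go: {2,3,4,5,6,7} 5
  if 0:y drops first: 5 orders

5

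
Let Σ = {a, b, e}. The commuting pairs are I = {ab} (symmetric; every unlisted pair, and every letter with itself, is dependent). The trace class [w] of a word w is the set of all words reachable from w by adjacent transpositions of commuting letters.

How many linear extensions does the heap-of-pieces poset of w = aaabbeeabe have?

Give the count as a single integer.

0(a) covers ∅
1(a) covers 0:a
2(a) covers 1:a
3(b) covers ∅
4(b) covers 3:b
5(e) covers 2:a, 4:b
6(e) covers 5:e
7(a) covers 6:e
8(b) covers 6:e
9(e) covers 7:a, 8:b
floor of heap: 0:a, 3:b
completions by unplaced set U, small U first (add the entries for U minus each lowest piece of U):
  |U|=1: {9}:1
  |U|=2: {7,9}:1  {8,9}:1
  |U|=3: {7,8,9}:2
  |U|=4: {6,7,8,9}:2
  |U|=5: {5,6,7,8,9}:2
  |U|=6: {2,5,6,7,8,9}:2  {4,5,6,7,8,9}:2
  |U|=7: {1,2,5,6,7,8,9}:2  {2,4,5,6,7,8,9}:4  {3,4,5,6,7,8,9}:2
  |U|=8: {0,1,2,5,6,7,8,9}:2  {1,2,4,5,6,7,8,9}:6  {2,3,4,5,6,7,8,9}:6
  start at 0(a): 12
  start at 3(b): 8
sum over floor = 20

20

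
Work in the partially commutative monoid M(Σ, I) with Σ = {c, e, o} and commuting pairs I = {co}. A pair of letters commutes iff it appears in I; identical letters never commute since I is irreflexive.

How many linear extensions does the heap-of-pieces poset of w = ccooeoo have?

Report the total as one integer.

6

drop 0:c onto floor
drop 1:c onto {0:c}
drop 2:o onto floor
drop 3:o onto {2:o}
drop 4:e onto {1:c, 3:o}
drop 5:o onto {4:e}
drop 6:o onto {5:o}
ground layer = {0:c, 2:o}
drop-orders for the pieces not yet dropped (sum over which currently-grounded one goes next):
  1 to go: {6} 1
  2 to go: {5,6} 1
  3 to go: {4,5,6} 1
  4 to go: {1,4,5,6} 1  {3,4,5,6} 1
  5 to go: {0,1,4,5,6} 1  {1,3,4,5,6} 2  {2,3,4,5,6} 1
  if 0:c drops first: 3 orders
  if 2:o drops first: 3 orders
heap linearizations: 6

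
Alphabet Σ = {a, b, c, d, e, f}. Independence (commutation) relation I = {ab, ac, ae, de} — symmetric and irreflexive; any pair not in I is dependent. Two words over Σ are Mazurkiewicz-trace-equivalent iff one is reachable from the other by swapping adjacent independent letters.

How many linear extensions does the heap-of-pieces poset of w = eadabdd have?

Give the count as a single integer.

7

#0=e has no predecessor
#1=a has no predecessor
#2=d depends on [1:a]
#3=a depends on [2:d]
#4=b depends on [0:e, 2:d]
#5=d depends on [3:a, 4:b]
#6=d depends on [5:d]
sources: [0:e, 1:a]
N(rest) = Σ N(rest − s) over sources s of rest; N(one piece) = 1:
  size 1 → [6]=1
  size 2 → [5,6]=1
  size 3 → [3,5,6]=1  [4,5,6]=1
  size 4 → [0,4,5,6]=1  [3,4,5,6]=2
  size 5 → [0,3,4,5,6]=3  [2,3,4,5,6]=2
  first=0(e) contributes 2
  first=1(a) contributes 5
|[w]| = 7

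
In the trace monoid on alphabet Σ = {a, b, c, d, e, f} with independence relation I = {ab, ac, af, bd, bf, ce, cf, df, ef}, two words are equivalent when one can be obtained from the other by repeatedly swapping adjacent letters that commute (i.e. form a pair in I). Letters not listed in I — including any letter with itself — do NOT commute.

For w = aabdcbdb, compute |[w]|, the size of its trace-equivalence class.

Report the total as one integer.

piece 0:a — minimal
piece 1:a rests on {0:a}
piece 2:b — minimal
piece 3:d rests on {1:a}
piece 4:c rests on {2:b, 3:d}
piece 5:b rests on {4:c}
piece 6:d rests on {4:c}
piece 7:b rests on {5:b}
minimal pieces: {0:a, 2:b}
ways to finish when only these pieces remain (= sum over removing one remaining piece with nothing left below it):
  1 left: {6}→1  {7}→1
  2 left: {5,7}→1  {6,7}→2
  3 left: {5,6,7}→3
  4 left: {4,5,6,7}→3
  5 left: {2,4,5,6,7}→3  {3,4,5,6,7}→3
  6 left: {1,3,4,5,6,7}→3  {2,3,4,5,6,7}→6
  placing 0:a first → 9 extensions
  placing 2:b first → 3 extensions
total linear extensions = 12

12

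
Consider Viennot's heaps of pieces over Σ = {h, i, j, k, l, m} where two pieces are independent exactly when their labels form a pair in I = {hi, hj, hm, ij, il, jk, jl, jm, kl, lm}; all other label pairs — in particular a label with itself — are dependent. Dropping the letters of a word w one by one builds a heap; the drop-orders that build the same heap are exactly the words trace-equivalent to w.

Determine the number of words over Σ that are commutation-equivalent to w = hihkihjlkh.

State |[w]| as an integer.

drop 0:h onto floor
drop 1:i onto floor
drop 2:h onto {0:h}
drop 3:k onto {1:i, 2:h}
drop 4:i onto {3:k}
drop 5:h onto {3:k}
drop 6:j onto floor
drop 7:l onto {5:h}
drop 8:k onto {4:i, 5:h}
drop 9:h onto {7:l, 8:k}
ground layer = {0:h, 1:i, 6:j}
drop-orders for the pieces not yet dropped (sum over which currently-grounded one goes next):
  1 to go: {6} 1  {9} 1
  2 to go: {6,9} 2  {7,9} 1  {8,9} 1
  3 to go: {4,8,9} 1  {6,7,9} 3  {6,8,9} 3  {7,8,9} 2
  4 to go: {4,6,8,9} 4  {4,7,8,9} 3  {5,7,8,9} 2  {6,7,8,9} 8
  5 to go: {4,5,7,8,9} 5  {4,6,7,8,9} 15  {5,6,7,8,9} 10
  6 to go: {3,4,5,7,8,9} 5  {4,5,6,7,8,9} 30
  7 to go: {1,3,4,5,7,8,9} 5  {2,3,4,5,7,8,9} 5  {3,4,5,6,7,8,9} 35
  8 to go: {0,2,3,4,5,7,8,9} 5  {1,2,3,4,5,7,8,9} 10  {1,3,4,5,6,7,8,9} 40  {2,3,4,5,6,7,8,9} 40
  if 0:h drops first: 90 orders
  if 1:i drops first: 45 orders
  if 6:j drops first: 15 orders
heap linearizations: 150

150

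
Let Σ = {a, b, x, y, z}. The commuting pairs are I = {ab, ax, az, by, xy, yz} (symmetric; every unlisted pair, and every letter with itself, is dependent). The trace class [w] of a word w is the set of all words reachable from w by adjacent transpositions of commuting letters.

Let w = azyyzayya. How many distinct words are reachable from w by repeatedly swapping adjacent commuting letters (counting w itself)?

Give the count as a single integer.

36

#0=a has no predecessor
#1=z has no predecessor
#2=y depends on [0:a]
#3=y depends on [2:y]
#4=z depends on [1:z]
#5=a depends on [3:y]
#6=y depends on [5:a]
#7=y depends on [6:y]
#8=a depends on [7:y]
sources: [0:a, 1:z]
N(rest) = Σ N(rest − s) over sources s of rest; N(one piece) = 1:
  size 1 → [4]=1  [8]=1
  size 2 → [1,4]=1  [4,8]=2  [7,8]=1
  size 3 → [1,4,8]=3  [4,7,8]=3  [6,7,8]=1
  size 4 → [1,4,7,8]=6  [4,6,7,8]=4  [5,6,7,8]=1
  size 5 → [1,4,6,7,8]=10  [3,5,6,7,8]=1  [4,5,6,7,8]=5
  size 6 → [1,4,5,6,7,8]=15  [2,3,5,6,7,8]=1  [3,4,5,6,7,8]=6
  size 7 → [0,2,3,5,6,7,8]=1  [1,3,4,5,6,7,8]=21  [2,3,4,5,6,7,8]=7
  first=0(a) contributes 28
  first=1(z) contributes 8
|[w]| = 36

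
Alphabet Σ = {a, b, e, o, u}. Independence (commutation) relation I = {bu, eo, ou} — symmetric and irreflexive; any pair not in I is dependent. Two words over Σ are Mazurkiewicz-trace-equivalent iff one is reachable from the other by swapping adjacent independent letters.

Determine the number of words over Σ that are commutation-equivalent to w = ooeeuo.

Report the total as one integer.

0(o) covers ∅
1(o) covers 0:o
2(e) covers ∅
3(e) covers 2:e
4(u) covers 3:e
5(o) covers 1:o
floor of heap: 0:o, 2:e
completions by unplaced set U, small U first (add the entries for U minus each lowest piece of U):
  |U|=1: {4}:1  {5}:1
  |U|=2: {1,5}:1  {3,4}:1  {4,5}:2
  |U|=3: {0,1,5}:1  {1,4,5}:3  {2,3,4}:1  {3,4,5}:3
  |U|=4: {0,1,4,5}:4  {1,3,4,5}:6  {2,3,4,5}:4
  start at 0(o): 10
  start at 2(e): 10
sum over floor = 20

20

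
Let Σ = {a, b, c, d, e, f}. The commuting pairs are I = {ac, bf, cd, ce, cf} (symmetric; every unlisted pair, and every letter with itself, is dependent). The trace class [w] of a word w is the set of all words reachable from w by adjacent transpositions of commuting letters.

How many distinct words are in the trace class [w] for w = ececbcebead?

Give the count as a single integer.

12

0(e) covers ∅
1(c) covers ∅
2(e) covers 0:e
3(c) covers 1:c
4(b) covers 2:e, 3:c
5(c) covers 4:b
6(e) covers 4:b
7(b) covers 5:c, 6:e
8(e) covers 7:b
9(a) covers 8:e
10(d) covers 9:a
floor of heap: 0:e, 1:c
completions by unplaced set U, small U first (add the entries for U minus each lowest piece of U):
  |U|=1: {10}:1
  |U|=2: {9,10}:1
  |U|=3: {8,9,10}:1
  |U|=4: {7,8,9,10}:1
  |U|=5: {5,7,8,9,10}:1  {6,7,8,9,10}:1
  |U|=6: {5,6,7,8,9,10}:2
  |U|=7: {4,5,6,7,8,9,10}:2
  |U|=8: {2,4,5,6,7,8,9,10}:2  {3,4,5,6,7,8,9,10}:2
  |U|=9: {0,2,4,5,6,7,8,9,10}:2  {1,3,4,5,6,7,8,9,10}:2  {2,3,4,5,6,7,8,9,10}:4
  start at 0(e): 6
  start at 1(c): 6
sum over floor = 12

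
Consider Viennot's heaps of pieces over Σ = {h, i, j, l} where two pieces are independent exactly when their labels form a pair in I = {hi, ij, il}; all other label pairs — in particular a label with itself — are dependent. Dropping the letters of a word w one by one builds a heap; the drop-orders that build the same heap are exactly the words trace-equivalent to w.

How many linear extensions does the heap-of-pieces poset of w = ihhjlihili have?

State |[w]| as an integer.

0(i) covers ∅
1(h) covers ∅
2(h) covers 1:h
3(j) covers 2:h
4(l) covers 3:j
5(i) covers 0:i
6(h) covers 4:l
7(i) covers 5:i
8(l) covers 6:h
9(i) covers 7:i
floor of heap: 0:i, 1:h
completions by unplaced set U, small U first (add the entries for U minus each lowest piece of U):
  |U|=1: {8}:1  {9}:1
  |U|=2: {6,8}:1  {7,9}:1  {8,9}:2
  |U|=3: {4,6,8}:1  {5,7,9}:1  {6,8,9}:3  {7,8,9}:3
  |U|=4: {0,5,7,9}:1  {3,4,6,8}:1  {4,6,8,9}:4  {5,7,8,9}:4  {6,7,8,9}:6
  |U|=5: {0,5,7,8,9}:5  {2,3,4,6,8}:1  {3,4,6,8,9}:5  {4,6,7,8,9}:10  {5,6,7,8,9}:10
  |U|=6: {0,5,6,7,8,9}:15  {1,2,3,4,6,8}:1  {2,3,4,6,8,9}:6  {3,4,6,7,8,9}:15  {4,5,6,7,8,9}:20
  |U|=7: {0,4,5,6,7,8,9}:35  {1,2,3,4,6,8,9}:7  {2,3,4,6,7,8,9}:21  {3,4,5,6,7,8,9}:35
  |U|=8: {0,3,4,5,6,7,8,9}:70  {1,2,3,4,6,7,8,9}:28  {2,3,4,5,6,7,8,9}:56
  start at 0(i): 84
  start at 1(h): 126
sum over floor = 210

210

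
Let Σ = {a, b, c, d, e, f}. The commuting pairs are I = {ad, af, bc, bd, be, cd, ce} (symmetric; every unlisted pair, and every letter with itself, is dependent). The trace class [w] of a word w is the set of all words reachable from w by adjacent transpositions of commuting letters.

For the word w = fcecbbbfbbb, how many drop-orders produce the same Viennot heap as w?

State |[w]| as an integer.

piece 0:f — minimal
piece 1:c rests on {0:f}
piece 2:e rests on {0:f}
piece 3:c rests on {1:c}
piece 4:b rests on {0:f}
piece 5:b rests on {4:b}
piece 6:b rests on {5:b}
piece 7:f rests on {2:e, 3:c, 6:b}
piece 8:b rests on {7:f}
piece 9:b rests on {8:b}
piece 10:b rests on {9:b}
minimal pieces: {0:f}
ways to finish when only these pieces remain (= sum over removing one remaining piece with nothing left below it):
  1 left: {10}→1
  2 left: {9,10}→1
  3 left: {8,9,10}→1
  4 left: {7,8,9,10}→1
  5 left: {2,7,8,9,10}→1  {3,7,8,9,10}→1  {6,7,8,9,10}→1
  6 left: {1,3,7,8,9,10}→1  {2,3,7,8,9,10}→2  {2,6,7,8,9,10}→2  {3,6,7,8,9,10}→2  {5,6,7,8,9,10}→1
  7 left: {1,2,3,7,8,9,10}→3  {1,3,6,7,8,9,10}→3  {2,3,6,7,8,9,10}→6  {2,5,6,7,8,9,10}→3  {3,5,6,7,8,9,10}→3  {4,5,6,7,8,9,10}→1
  8 left: {1,2,3,6,7,8,9,10}→12  {1,3,5,6,7,8,9,10}→6  {2,3,5,6,7,8,9,10}→12  {2,4,5,6,7,8,9,10}→4  {3,4,5,6,7,8,9,10}→4
  9 left: {1,2,3,5,6,7,8,9,10}→30  {1,3,4,5,6,7,8,9,10}→10  {2,3,4,5,6,7,8,9,10}→20
  placing 0:f first → 60 extensions

60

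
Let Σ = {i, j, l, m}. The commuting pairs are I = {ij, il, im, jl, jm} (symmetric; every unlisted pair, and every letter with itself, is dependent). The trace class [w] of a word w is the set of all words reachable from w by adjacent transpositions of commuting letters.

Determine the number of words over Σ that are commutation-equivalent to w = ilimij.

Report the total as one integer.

60

piece 0:i — minimal
piece 1:l — minimal
piece 2:i rests on {0:i}
piece 3:m rests on {1:l}
piece 4:i rests on {2:i}
piece 5:j — minimal
minimal pieces: {0:i, 1:l, 5:j}
ways to finish when only these pieces remain (= sum over removing one remaining piece with nothing left below it):
  1 left: {3}→1  {4}→1  {5}→1
  2 left: {1,3}→1  {2,4}→1  {3,4}→2  {3,5}→2  {4,5}→2
  3 left: {0,2,4}→1  {1,3,4}→3  {1,3,5}→3  {2,3,4}→3  {2,4,5}→3  {3,4,5}→6
  4 left: {0,2,3,4}→4  {0,2,4,5}→4  {1,2,3,4}→6  {1,3,4,5}→12  {2,3,4,5}→12
  placing 0:i first → 30 extensions
  placing 1:l first → 20 extensions
  placing 5:j first → 10 extensions
total linear extensions = 60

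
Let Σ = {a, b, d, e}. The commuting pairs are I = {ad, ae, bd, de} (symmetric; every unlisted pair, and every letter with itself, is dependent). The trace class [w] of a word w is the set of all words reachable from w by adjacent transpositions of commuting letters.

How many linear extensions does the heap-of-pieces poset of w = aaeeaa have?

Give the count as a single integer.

15

drop 0:a onto floor
drop 1:a onto {0:a}
drop 2:e onto floor
drop 3:e onto {2:e}
drop 4:a onto {1:a}
drop 5:a onto {4:a}
ground layer = {0:a, 2:e}
drop-orders for the pieces not yet dropped (sum over which currently-grounded one goes next):
  1 to go: {3} 1  {5} 1
  2 to go: {2,3} 1  {3,5} 2  {4,5} 1
  3 to go: {1,4,5} 1  {2,3,5} 3  {3,4,5} 3
  4 to go: {0,1,4,5} 1  {1,3,4,5} 4  {2,3,4,5} 6
  if 0:a drops first: 10 orders
  if 2:e drops first: 5 orders
heap linearizations: 15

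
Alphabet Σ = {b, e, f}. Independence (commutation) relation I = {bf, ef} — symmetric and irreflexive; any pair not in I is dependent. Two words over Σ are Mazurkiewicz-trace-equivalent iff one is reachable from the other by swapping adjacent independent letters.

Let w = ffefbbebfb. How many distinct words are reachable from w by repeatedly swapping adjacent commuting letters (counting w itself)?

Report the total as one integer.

210

0(f) covers ∅
1(f) covers 0:f
2(e) covers ∅
3(f) covers 1:f
4(b) covers 2:e
5(b) covers 4:b
6(e) covers 5:b
7(b) covers 6:e
8(f) covers 3:f
9(b) covers 7:b
floor of heap: 0:f, 2:e
completions by unplaced set U, small U first (add the entries for U minus each lowest piece of U):
  |U|=1: {8}:1  {9}:1
  |U|=2: {3,8}:1  {7,9}:1  {8,9}:2
  |U|=3: {1,3,8}:1  {3,8,9}:3  {6,7,9}:1  {7,8,9}:3
  |U|=4: {0,1,3,8}:1  {1,3,8,9}:4  {3,7,8,9}:6  {5,6,7,9}:1  {6,7,8,9}:4
  |U|=5: {0,1,3,8,9}:5  {1,3,7,8,9}:10  {3,6,7,8,9}:10  {4,5,6,7,9}:1  {5,6,7,8,9}:5
  |U|=6: {0,1,3,7,8,9}:15  {1,3,6,7,8,9}:20  {2,4,5,6,7,9}:1  {3,5,6,7,8,9}:15  {4,5,6,7,8,9}:6
  |U|=7: {0,1,3,6,7,8,9}:35  {1,3,5,6,7,8,9}:35  {2,4,5,6,7,8,9}:7  {3,4,5,6,7,8,9}:21
  |U|=8: {0,1,3,5,6,7,8,9}:70  {1,3,4,5,6,7,8,9}:56  {2,3,4,5,6,7,8,9}:28
  start at 0(f): 84
  start at 2(e): 126
sum over floor = 210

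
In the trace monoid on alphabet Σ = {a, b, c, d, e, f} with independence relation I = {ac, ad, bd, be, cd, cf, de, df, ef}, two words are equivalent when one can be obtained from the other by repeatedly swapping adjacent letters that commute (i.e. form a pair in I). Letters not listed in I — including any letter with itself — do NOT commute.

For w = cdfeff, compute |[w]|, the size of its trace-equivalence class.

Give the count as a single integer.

60

#0=c has no predecessor
#1=d has no predecessor
#2=f has no predecessor
#3=e depends on [0:c]
#4=f depends on [2:f]
#5=f depends on [4:f]
sources: [0:c, 1:d, 2:f]
N(rest) = Σ N(rest − s) over sources s of rest; N(one piece) = 1:
  size 1 → [1]=1  [3]=1  [5]=1
  size 2 → [0,3]=1  [1,3]=2  [1,5]=2  [3,5]=2  [4,5]=1
  size 3 → [0,1,3]=3  [0,3,5]=3  [1,3,5]=6  [1,4,5]=3  [2,4,5]=1  [3,4,5]=3
  size 4 → [0,1,3,5]=12  [0,3,4,5]=6  [1,2,4,5]=4  [1,3,4,5]=12  [2,3,4,5]=4
  first=0(c) contributes 20
  first=1(d) contributes 10
  first=2(f) contributes 30
|[w]| = 60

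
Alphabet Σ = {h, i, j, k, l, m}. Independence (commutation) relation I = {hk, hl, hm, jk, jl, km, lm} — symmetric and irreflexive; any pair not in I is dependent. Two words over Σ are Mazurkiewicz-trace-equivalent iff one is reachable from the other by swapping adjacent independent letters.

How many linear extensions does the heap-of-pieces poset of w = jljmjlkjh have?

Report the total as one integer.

84

#0=j has no predecessor
#1=l has no predecessor
#2=j depends on [0:j]
#3=m depends on [2:j]
#4=j depends on [3:m]
#5=l depends on [1:l]
#6=k depends on [5:l]
#7=j depends on [4:j]
#8=h depends on [7:j]
sources: [0:j, 1:l]
N(rest) = Σ N(rest − s) over sources s of rest; N(one piece) = 1:
  size 1 → [6]=1  [8]=1
  size 2 → [5,6]=1  [6,8]=2  [7,8]=1
  size 3 → [1,5,6]=1  [4,7,8]=1  [5,6,8]=3  [6,7,8]=3
  size 4 → [1,5,6,8]=4  [3,4,7,8]=1  [4,6,7,8]=4  [5,6,7,8]=6
  size 5 → [1,5,6,7,8]=10  [2,3,4,7,8]=1  [3,4,6,7,8]=5  [4,5,6,7,8]=10
  size 6 → [0,2,3,4,7,8]=1  [1,4,5,6,7,8]=20  [2,3,4,6,7,8]=6  [3,4,5,6,7,8]=15
  size 7 → [0,2,3,4,6,7,8]=7  [1,3,4,5,6,7,8]=35  [2,3,4,5,6,7,8]=21
  first=0(j) contributes 56
  first=1(l) contributes 28
|[w]| = 84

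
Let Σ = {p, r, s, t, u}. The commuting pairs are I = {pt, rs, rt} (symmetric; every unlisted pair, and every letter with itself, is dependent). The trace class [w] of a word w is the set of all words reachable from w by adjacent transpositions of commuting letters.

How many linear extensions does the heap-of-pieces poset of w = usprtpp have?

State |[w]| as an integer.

5

drop 0:u onto floor
drop 1:s onto {0:u}
drop 2:p onto {1:s}
drop 3:r onto {2:p}
drop 4:t onto {1:s}
drop 5:p onto {3:r}
drop 6:p onto {5:p}
ground layer = {0:u}
drop-orders for the pieces not yet dropped (sum over which currently-grounded one goes next):
  1 to go: {4} 1  {6} 1
  2 to go: {4,6} 2  {5,6} 1
  3 to go: {3,5,6} 1  {4,5,6} 3
  4 to go: {2,3,5,6} 1  {3,4,5,6} 4
  5 to go: {2,3,4,5,6} 5
  if 0:u drops first: 5 orders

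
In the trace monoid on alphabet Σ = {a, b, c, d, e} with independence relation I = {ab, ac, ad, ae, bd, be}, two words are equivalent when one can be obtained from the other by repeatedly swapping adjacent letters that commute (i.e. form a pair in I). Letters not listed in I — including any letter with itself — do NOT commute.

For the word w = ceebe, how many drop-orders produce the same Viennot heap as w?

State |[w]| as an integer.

4

#0=c has no predecessor
#1=e depends on [0:c]
#2=e depends on [1:e]
#3=b depends on [0:c]
#4=e depends on [2:e]
sources: [0:c]
N(rest) = Σ N(rest − s) over sources s of rest; N(one piece) = 1:
  size 1 → [3]=1  [4]=1
  size 2 → [2,4]=1  [3,4]=2
  size 3 → [1,2,4]=1  [2,3,4]=3
  first=0(c) contributes 4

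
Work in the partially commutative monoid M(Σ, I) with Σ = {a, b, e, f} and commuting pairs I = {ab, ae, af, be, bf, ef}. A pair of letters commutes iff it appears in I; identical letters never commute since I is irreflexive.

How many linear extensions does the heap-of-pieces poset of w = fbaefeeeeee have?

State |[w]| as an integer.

piece 0:f — minimal
piece 1:b — minimal
piece 2:a — minimal
piece 3:e — minimal
piece 4:f rests on {0:f}
piece 5:e rests on {3:e}
piece 6:e rests on {5:e}
piece 7:e rests on {6:e}
piece 8:e rests on {7:e}
piece 9:e rests on {8:e}
piece 10:e rests on {9:e}
minimal pieces: {0:f, 1:b, 2:a, 3:e}
ways to finish when only these pieces remain (= sum over removing one remaining piece with nothing left below it):
  1 left: {1}→1  {2}→1  {4}→1  {10}→1
  2 left: {0,4}→1  {1,2}→2  {1,4}→2  {1,10}→2  {2,4}→2  {2,10}→2  {4,10}→2  {9,10}→1
  3 left: {0,1,4}→3  {0,2,4}→3  {0,4,10}→3  {1,2,4}→6  {1,2,10}→6  {1,4,10}→6  {1,9,10}→3  {2,4,10}→6  {2,9,10}→3  {4,9,10}→3  {8,9,10}→1
  4 left: {0,1,2,4}→12  {0,1,4,10}→12  {0,2,4,10}→12  {0,4,9,10}→6  {1,2,4,10}→24  {1,2,9,10}→12  {1,4,9,10}→12  {1,8,9,10}→4  {2,4,9,10}→12  {2,8,9,10}→4  {4,8,9,10}→4  {7,8,9,10}→1
  5 left: {0,1,2,4,10}→60  {0,1,4,9,10}→30  {0,2,4,9,10}→30  {0,4,8,9,10}→10  {1,2,4,9,10}→60  {1,2,8,9,10}→20  {1,4,8,9,10}→20  {1,7,8,9,10}→5  {2,4,8,9,10}→20  {2,7,8,9,10}→5  {4,7,8,9,10}→5  {6,7,8,9,10}→1
  6 left: {0,1,2,4,9,10}→180  {0,1,4,8,9,10}→60  {0,2,4,8,9,10}→60  {0,4,7,8,9,10}→15  {1,2,4,8,9,10}→120  {1,2,7,8,9,10}→30  {1,4,7,8,9,10}→30  {1,6,7,8,9,10}→6  {2,4,7,8,9,10}→30  {2,6,7,8,9,10}→6  {4,6,7,8,9,10}→6  {5,6,7,8,9,10}→1
  7 left: {0,1,2,4,8,9,10}→420  {0,1,4,7,8,9,10}→105  {0,2,4,7,8,9,10}→105  {0,4,6,7,8,9,10}→21  {1,2,4,7,8,9,10}→210  {1,2,6,7,8,9,10}→42  {1,4,6,7,8,9,10}→42  {1,5,6,7,8,9,10}→7  {2,4,6,7,8,9,10}→42  {2,5,6,7,8,9,10}→7  {3,5,6,7,8,9,10}→1  {4,5,6,7,8,9,10}→7
  8 left: {0,1,2,4,7,8,9,10}→840  {0,1,4,6,7,8,9,10}→168  {0,2,4,6,7,8,9,10}→168  {0,4,5,6,7,8,9,10}→28  {1,2,4,6,7,8,9,10}→336  {1,2,5,6,7,8,9,10}→56  {1,3,5,6,7,8,9,10}→8  {1,4,5,6,7,8,9,10}→56  {2,3,5,6,7,8,9,10}→8  {2,4,5,6,7,8,9,10}→56  {3,4,5,6,7,8,9,10}→8
  9 left: {0,1,2,4,6,7,8,9,10}→1512  {0,1,4,5,6,7,8,9,10}→252  {0,2,4,5,6,7,8,9,10}→252  {0,3,4,5,6,7,8,9,10}→36  {1,2,3,5,6,7,8,9,10}→72  {1,2,4,5,6,7,8,9,10}→504  {1,3,4,5,6,7,8,9,10}→72  {2,3,4,5,6,7,8,9,10}→72
  placing 0:f first → 720 extensions
  placing 1:b first → 360 extensions
  placing 2:a first → 360 extensions
  placing 3:e first → 2520 extensions
total linear extensions = 3960

3960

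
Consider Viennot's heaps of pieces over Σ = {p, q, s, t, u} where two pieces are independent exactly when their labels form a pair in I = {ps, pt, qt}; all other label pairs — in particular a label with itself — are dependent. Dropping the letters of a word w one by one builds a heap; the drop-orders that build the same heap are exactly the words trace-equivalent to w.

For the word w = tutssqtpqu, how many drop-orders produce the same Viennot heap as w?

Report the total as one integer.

4

piece 0:t — minimal
piece 1:u rests on {0:t}
piece 2:t rests on {1:u}
piece 3:s rests on {2:t}
piece 4:s rests on {3:s}
piece 5:q rests on {4:s}
piece 6:t rests on {4:s}
piece 7:p rests on {5:q}
piece 8:q rests on {7:p}
piece 9:u rests on {6:t, 8:q}
minimal pieces: {0:t}
ways to finish when only these pieces remain (= sum over removing one remaining piece with nothing left below it):
  1 left: {9}→1
  2 left: {6,9}→1  {8,9}→1
  3 left: {6,8,9}→2  {7,8,9}→1
  4 left: {5,7,8,9}→1  {6,7,8,9}→3
  5 left: {5,6,7,8,9}→4
  6 left: {4,5,6,7,8,9}→4
  7 left: {3,4,5,6,7,8,9}→4
  8 left: {2,3,4,5,6,7,8,9}→4
  placing 0:t first → 4 extensions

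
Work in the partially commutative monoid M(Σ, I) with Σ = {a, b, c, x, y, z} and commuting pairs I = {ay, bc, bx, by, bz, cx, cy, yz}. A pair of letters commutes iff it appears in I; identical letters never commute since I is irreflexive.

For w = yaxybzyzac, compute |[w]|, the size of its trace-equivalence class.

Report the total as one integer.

0(y) covers ∅
1(a) covers ∅
2(x) covers 0:y, 1:a
3(y) covers 2:x
4(b) covers 1:a
5(z) covers 2:x
6(y) covers 3:y
7(z) covers 5:z
8(a) covers 4:b, 7:z
9(c) covers 8:a
floor of heap: 0:y, 1:a
completions by unplaced set U, small U first (add the entries for U minus each lowest piece of U):
  |U|=1: {6}:1  {9}:1
  |U|=2: {3,6}:1  {6,9}:2  {8,9}:1
  |U|=3: {3,6,9}:3  {4,8,9}:1  {6,8,9}:3  {7,8,9}:1
  |U|=4: {3,6,8,9}:6  {4,6,8,9}:4  {4,7,8,9}:2  {5,7,8,9}:1  {6,7,8,9}:4
  |U|=5: {3,4,6,8,9}:10  {3,6,7,8,9}:10  {4,5,7,8,9}:3  {4,6,7,8,9}:10  {5,6,7,8,9}:5
  |U|=6: {3,4,6,7,8,9}:30  {3,5,6,7,8,9}:15  {4,5,6,7,8,9}:18
  |U|=7: {2,3,5,6,7,8,9}:15  {3,4,5,6,7,8,9}:63
  |U|=8: {0,2,3,5,6,7,8,9}:15  {2,3,4,5,6,7,8,9}:78
  start at 0(y): 78
  start at 1(a): 93
sum over floor = 171

171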